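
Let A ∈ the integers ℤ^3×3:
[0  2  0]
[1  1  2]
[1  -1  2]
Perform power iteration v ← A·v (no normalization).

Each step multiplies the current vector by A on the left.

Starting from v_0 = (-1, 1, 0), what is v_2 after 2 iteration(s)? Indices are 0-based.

v_0 = (-1, 1, 0).
v_1 = A·v_0 = (2, 0, -2).
v_2 = A·v_1 = (0, -2, -2).

v_2 = (0, -2, -2)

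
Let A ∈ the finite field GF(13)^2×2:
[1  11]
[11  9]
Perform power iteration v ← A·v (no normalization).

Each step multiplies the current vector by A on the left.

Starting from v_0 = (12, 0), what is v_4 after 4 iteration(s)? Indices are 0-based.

v_0 = (12, 0).
v_1 = A·v_0 = (12, 2).
v_2 = A·v_1 = (8, 7).
v_3 = A·v_2 = (7, 8).
v_4 = A·v_3 = (4, 6).

v_4 = (4, 6)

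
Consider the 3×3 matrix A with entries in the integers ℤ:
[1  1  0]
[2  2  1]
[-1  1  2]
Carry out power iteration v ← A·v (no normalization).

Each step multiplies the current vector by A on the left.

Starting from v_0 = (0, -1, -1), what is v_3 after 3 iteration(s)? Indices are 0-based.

v_3 = (-15, -38, -23)

v_0 = (0, -1, -1).
v_1 = A·v_0 = (-1, -3, -3).
v_2 = A·v_1 = (-4, -11, -8).
v_3 = A·v_2 = (-15, -38, -23).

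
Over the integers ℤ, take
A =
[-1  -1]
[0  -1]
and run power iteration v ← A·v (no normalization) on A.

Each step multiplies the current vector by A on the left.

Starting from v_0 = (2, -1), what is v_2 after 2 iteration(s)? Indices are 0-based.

v_2 = (0, -1)

v_0 = (2, -1).
v_1 = A·v_0 = (-1, 1).
v_2 = A·v_1 = (0, -1).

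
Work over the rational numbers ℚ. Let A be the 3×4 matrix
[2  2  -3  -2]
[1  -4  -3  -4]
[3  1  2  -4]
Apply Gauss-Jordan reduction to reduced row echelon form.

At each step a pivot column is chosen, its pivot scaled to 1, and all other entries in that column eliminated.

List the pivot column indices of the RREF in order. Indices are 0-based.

[1] R0 /= 2  ⇒  (1, 1, -3/2, -1)
     R1 -= 1·R0  ⇒  (0, -5, -3/2, -3)
     R2 -= 3·R0  ⇒  (0, -2, 13/2, -1)
[2] R1 /= -5  ⇒  (0, 1, 3/10, 3/5)
     R0 -= 1·R1  ⇒  (1, 0, -9/5, -8/5)
     R2 -= -2·R1  ⇒  (0, 0, 71/10, 1/5)
[3] R2 /= 71/10  ⇒  (0, 0, 1, 2/71)
     R0 -= -9/5·R2  ⇒  (1, 0, 0, -110/71)
     R1 -= 3/10·R2  ⇒  (0, 1, 0, 42/71)

pivot columns: 0, 1, 2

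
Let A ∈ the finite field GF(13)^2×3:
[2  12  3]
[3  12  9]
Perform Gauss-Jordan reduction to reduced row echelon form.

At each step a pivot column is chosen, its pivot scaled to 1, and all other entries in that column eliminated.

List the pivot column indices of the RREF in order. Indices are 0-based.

[1] R0 /= 2  ⇒  (1, 6, 8)
     R1 -= 3·R0  ⇒  (0, 7, 11)
[2] R1 /= 7  ⇒  (0, 1, 9)
     R0 -= 6·R1  ⇒  (1, 0, 6)

pivot columns: 0, 1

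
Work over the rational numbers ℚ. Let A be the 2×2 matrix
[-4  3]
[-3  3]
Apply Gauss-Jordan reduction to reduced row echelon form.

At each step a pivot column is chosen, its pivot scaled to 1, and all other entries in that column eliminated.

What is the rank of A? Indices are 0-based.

rank = 2

[1] R0 /= -4  ⇒  (1, -3/4)
     R1 -= -3·R0  ⇒  (0, 3/4)
[2] R1 /= 3/4  ⇒  (0, 1)
     R0 -= -3/4·R1  ⇒  (1, 0)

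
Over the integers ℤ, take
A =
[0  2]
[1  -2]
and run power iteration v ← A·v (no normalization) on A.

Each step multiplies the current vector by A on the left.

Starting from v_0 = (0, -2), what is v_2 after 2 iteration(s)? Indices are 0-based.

v_2 = (8, -12)

v_0 = (0, -2).
v_1 = A·v_0 = (-4, 4).
v_2 = A·v_1 = (8, -12).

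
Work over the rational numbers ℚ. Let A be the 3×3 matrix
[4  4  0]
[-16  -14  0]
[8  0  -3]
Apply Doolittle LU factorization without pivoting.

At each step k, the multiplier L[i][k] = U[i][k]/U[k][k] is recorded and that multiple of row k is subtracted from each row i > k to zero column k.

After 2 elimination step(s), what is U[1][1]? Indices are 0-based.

Step 1: pivot at (0,0) is 4.
  row1 ← row1 − (-4)·row0  ⇒  L[1][0]=-4, U row1=(0, 2, 0)
  row2 ← row2 − (2)·row0  ⇒  L[2][0]=2, U row2=(0, -8, -3)
Step 2: pivot at (1,1) is 2.
  row2 ← row2 − (-4)·row1  ⇒  L[2][1]=-4, U row2=(0, 0, -3)

U[1][1] = 2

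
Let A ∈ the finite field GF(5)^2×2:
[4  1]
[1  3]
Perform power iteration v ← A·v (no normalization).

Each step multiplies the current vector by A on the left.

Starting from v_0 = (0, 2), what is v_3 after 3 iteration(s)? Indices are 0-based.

v_3 = (1, 4)

v_0 = (0, 2).
v_1 = A·v_0 = (2, 1).
v_2 = A·v_1 = (4, 0).
v_3 = A·v_2 = (1, 4).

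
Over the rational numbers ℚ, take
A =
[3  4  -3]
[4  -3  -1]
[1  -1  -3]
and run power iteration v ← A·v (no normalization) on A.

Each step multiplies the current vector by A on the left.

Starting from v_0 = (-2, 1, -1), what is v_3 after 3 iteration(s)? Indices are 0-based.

v_3 = (-8, -261, -104)

v_0 = (-2, 1, -1).
v_1 = A·v_0 = (1, -10, 0).
v_2 = A·v_1 = (-37, 34, 11).
v_3 = A·v_2 = (-8, -261, -104).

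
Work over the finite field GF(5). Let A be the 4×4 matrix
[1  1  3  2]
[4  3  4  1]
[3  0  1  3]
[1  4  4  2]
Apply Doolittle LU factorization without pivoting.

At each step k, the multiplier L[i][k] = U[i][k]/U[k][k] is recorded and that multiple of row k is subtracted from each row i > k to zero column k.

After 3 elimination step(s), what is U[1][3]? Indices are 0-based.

U[1][3] = 3

k=0: U[0][0]=1
  eliminate (1,0): mult=4, new row 1: (0, 4, 2, 3); set L[1][0]=4
  eliminate (2,0): mult=3, new row 2: (0, 2, 2, 2); set L[2][0]=3
  eliminate (3,0): mult=1, new row 3: (0, 3, 1, 0); set L[3][0]=1
k=1: U[1][1]=4
  eliminate (2,1): mult=3, new row 2: (0, 0, 1, 3); set L[2][1]=3
  eliminate (3,1): mult=2, new row 3: (0, 0, 2, 4); set L[3][1]=2
k=2: U[2][2]=1
  eliminate (3,2): mult=2, new row 3: (0, 0, 0, 3); set L[3][2]=2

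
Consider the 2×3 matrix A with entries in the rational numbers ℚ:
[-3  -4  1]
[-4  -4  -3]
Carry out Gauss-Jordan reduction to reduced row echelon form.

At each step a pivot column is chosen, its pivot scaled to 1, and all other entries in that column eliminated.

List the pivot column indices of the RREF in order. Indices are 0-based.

pivot columns: 0, 1

step 1: normalize row 0 (÷-3) = (1, 4/3, -1/3)
  row 1: subtract -4×row0 = (0, 4/3, -13/3)
step 2: normalize row 1 (÷4/3) = (0, 1, -13/4)
  row 0: subtract 4/3×row1 = (1, 0, 4)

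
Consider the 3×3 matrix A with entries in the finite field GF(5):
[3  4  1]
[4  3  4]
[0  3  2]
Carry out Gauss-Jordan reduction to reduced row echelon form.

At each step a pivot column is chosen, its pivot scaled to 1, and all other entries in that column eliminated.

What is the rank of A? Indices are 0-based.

rank = 3

[1] R0 /= 3  ⇒  (1, 3, 2)
     R1 -= 4·R0  ⇒  (0, 1, 1)
[2] R1 /= 1  ⇒  (0, 1, 1)
     R0 -= 3·R1  ⇒  (1, 0, 4)
     R2 -= 3·R1  ⇒  (0, 0, 4)
[3] R2 /= 4  ⇒  (0, 0, 1)
     R0 -= 4·R2  ⇒  (1, 0, 0)
     R1 -= 1·R2  ⇒  (0, 1, 0)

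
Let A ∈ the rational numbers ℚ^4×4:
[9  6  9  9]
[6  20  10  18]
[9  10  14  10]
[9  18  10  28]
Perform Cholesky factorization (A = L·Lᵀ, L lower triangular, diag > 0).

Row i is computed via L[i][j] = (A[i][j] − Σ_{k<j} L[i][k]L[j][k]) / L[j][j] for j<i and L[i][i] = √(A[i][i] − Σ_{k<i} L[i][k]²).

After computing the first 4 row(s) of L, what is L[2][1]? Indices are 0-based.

L[2][1] = 1

Step 1: L[0][0] = √(9) = 3.
  L[1][0] = (6) / L[0][0] = 2.
Step 2: L[1][1] = √(16) = 4.
  L[2][0] = (9) / L[0][0] = 3.
  L[2][1] = (4) / L[1][1] = 1.
Step 3: L[2][2] = √(4) = 2.
  L[3][0] = (9) / L[0][0] = 3.
  L[3][1] = (12) / L[1][1] = 3.
  L[3][2] = (-2) / L[2][2] = -1.
Step 4: L[3][3] = √(9) = 3.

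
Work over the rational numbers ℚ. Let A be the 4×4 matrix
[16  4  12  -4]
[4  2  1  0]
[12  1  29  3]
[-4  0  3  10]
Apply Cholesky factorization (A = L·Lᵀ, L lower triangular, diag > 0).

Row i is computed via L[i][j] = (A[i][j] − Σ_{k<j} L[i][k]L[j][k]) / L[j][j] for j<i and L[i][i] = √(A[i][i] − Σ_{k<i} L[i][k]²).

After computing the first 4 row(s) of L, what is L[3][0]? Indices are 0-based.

Step 1: L[0][0] = √(16) = 4.
  L[1][0] = (4) / L[0][0] = 1.
Step 2: L[1][1] = √(1) = 1.
  L[2][0] = (12) / L[0][0] = 3.
  L[2][1] = (-2) / L[1][1] = -2.
Step 3: L[2][2] = √(16) = 4.
  L[3][0] = (-4) / L[0][0] = -1.
  L[3][1] = (1) / L[1][1] = 1.
  L[3][2] = (8) / L[2][2] = 2.
Step 4: L[3][3] = √(4) = 2.

L[3][0] = -1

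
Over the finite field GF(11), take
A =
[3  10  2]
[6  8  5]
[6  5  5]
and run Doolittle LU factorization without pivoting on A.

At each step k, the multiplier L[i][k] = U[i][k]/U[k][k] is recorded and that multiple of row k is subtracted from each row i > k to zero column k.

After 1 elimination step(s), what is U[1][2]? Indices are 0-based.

[col 0] pivot 3
  R1 -= 2*R0 → (0, 10, 1)  (L[1][0] := 2)
  R2 -= 2*R0 → (0, 7, 1)  (L[2][0] := 2)

U[1][2] = 1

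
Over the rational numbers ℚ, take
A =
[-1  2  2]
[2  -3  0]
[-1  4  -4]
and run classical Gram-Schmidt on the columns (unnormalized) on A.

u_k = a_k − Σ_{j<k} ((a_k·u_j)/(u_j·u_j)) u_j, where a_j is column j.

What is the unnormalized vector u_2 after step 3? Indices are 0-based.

Step 1: u_0 = a_0 = (-1, 2, -1).
Step 2: u_1 = a_1 − (-2)·u_0 = (0, 1, 2).
Step 3: u_2 = a_2 − (1/3)·u_0 − (-8/5)·u_1 = (7/3, 14/15, -7/15).

u_2 = (7/3, 14/15, -7/15)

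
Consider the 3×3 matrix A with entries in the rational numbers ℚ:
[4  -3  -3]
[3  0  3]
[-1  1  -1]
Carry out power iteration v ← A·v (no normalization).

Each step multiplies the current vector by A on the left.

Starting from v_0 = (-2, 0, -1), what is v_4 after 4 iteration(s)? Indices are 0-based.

v_4 = (196, 102, -61)

v_0 = (-2, 0, -1).
v_1 = A·v_0 = (-5, -9, 3).
v_2 = A·v_1 = (-2, -6, -7).
v_3 = A·v_2 = (31, -27, 3).
v_4 = A·v_3 = (196, 102, -61).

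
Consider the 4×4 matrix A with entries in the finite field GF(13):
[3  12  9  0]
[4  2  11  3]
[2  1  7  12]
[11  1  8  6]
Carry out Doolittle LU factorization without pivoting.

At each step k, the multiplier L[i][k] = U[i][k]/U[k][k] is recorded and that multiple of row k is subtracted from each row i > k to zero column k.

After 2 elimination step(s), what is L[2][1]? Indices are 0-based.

L[2][1] = 7

[col 0] pivot 3
  R1 -= 10*R0 → (0, 12, 12, 3)  (L[1][0] := 10)
  R2 -= 5*R0 → (0, 6, 1, 12)  (L[2][0] := 5)
  R3 -= 8*R0 → (0, 9, 1, 6)  (L[3][0] := 8)
[col 1] pivot 12
  R2 -= 7*R1 → (0, 0, 8, 4)  (L[2][1] := 7)
  R3 -= 4*R1 → (0, 0, 5, 7)  (L[3][1] := 4)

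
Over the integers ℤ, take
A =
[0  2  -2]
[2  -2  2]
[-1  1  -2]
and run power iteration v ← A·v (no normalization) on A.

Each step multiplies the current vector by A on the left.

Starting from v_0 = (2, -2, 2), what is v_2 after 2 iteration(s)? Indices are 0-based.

v_2 = (40, -56, 36)

v_0 = (2, -2, 2).
v_1 = A·v_0 = (-8, 12, -8).
v_2 = A·v_1 = (40, -56, 36).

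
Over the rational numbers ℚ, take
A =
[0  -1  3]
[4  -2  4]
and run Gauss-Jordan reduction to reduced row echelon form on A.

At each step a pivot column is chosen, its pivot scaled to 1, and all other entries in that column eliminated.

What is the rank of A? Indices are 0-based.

rank = 2

step 1: exchange rows 0,1
step 1: normalize row 0 (÷4) = (1, -1/2, 1)
step 2: normalize row 1 (÷-1) = (0, 1, -3)
  row 0: subtract -1/2×row1 = (1, 0, -1/2)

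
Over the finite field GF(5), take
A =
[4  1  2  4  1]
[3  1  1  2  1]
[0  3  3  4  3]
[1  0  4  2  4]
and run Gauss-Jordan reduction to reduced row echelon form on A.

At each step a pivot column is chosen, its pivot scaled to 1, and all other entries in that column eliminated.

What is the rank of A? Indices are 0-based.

step 1: normalize row 0 (÷4) = (1, 4, 3, 1, 4)
  row 1: subtract 3×row0 = (0, 4, 2, 4, 4)
  row 3: subtract 1×row0 = (0, 1, 1, 1, 0)
step 2: normalize row 1 (÷4) = (0, 1, 3, 1, 1)
  row 0: subtract 4×row1 = (1, 0, 1, 2, 0)
  row 2: subtract 3×row1 = (0, 0, 4, 1, 0)
  row 3: subtract 1×row1 = (0, 0, 3, 0, 4)
step 3: normalize row 2 (÷4) = (0, 0, 1, 4, 0)
  row 0: subtract 1×row2 = (1, 0, 0, 3, 0)
  row 1: subtract 3×row2 = (0, 1, 0, 4, 1)
  row 3: subtract 3×row2 = (0, 0, 0, 3, 4)
step 4: normalize row 3 (÷3) = (0, 0, 0, 1, 3)
  row 0: subtract 3×row3 = (1, 0, 0, 0, 1)
  row 1: subtract 4×row3 = (0, 1, 0, 0, 4)
  row 2: subtract 4×row3 = (0, 0, 1, 0, 3)

rank = 4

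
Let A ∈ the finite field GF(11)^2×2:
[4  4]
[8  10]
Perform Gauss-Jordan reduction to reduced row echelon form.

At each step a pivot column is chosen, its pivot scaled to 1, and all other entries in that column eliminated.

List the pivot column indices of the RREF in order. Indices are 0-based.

[1] R0 /= 4  ⇒  (1, 1)
     R1 -= 8·R0  ⇒  (0, 2)
[2] R1 /= 2  ⇒  (0, 1)
     R0 -= 1·R1  ⇒  (1, 0)

pivot columns: 0, 1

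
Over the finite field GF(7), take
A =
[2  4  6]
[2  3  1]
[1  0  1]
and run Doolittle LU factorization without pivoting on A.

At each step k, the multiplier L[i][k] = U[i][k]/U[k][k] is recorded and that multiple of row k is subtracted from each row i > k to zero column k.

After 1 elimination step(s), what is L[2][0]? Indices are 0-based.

[col 0] pivot 2
  R1 -= 1*R0 → (0, 6, 2)  (L[1][0] := 1)
  R2 -= 4*R0 → (0, 5, 5)  (L[2][0] := 4)

L[2][0] = 4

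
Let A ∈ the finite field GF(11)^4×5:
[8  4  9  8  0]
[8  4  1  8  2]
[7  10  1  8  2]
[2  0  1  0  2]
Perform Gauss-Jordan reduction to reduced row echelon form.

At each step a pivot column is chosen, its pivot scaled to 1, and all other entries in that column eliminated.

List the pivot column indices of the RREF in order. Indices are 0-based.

pivot columns: 0, 1, 2, 3

[1] R0 /= 8  ⇒  (1, 6, 8, 1, 0)
     R1 -= 8·R0  ⇒  (0, 0, 3, 0, 2)
     R2 -= 7·R0  ⇒  (0, 1, 0, 1, 2)
     R3 -= 2·R0  ⇒  (0, 10, 7, 9, 2)
[2] R1 <-> R2
[2] R1 /= 1  ⇒  (0, 1, 0, 1, 2)
     R0 -= 6·R1  ⇒  (1, 0, 8, 6, 10)
     R3 -= 10·R1  ⇒  (0, 0, 7, 10, 4)
[3] R2 /= 3  ⇒  (0, 0, 1, 0, 8)
     R0 -= 8·R2  ⇒  (1, 0, 0, 6, 1)
     R3 -= 7·R2  ⇒  (0, 0, 0, 10, 3)
[4] R3 /= 10  ⇒  (0, 0, 0, 1, 8)
     R0 -= 6·R3  ⇒  (1, 0, 0, 0, 8)
     R1 -= 1·R3  ⇒  (0, 1, 0, 0, 5)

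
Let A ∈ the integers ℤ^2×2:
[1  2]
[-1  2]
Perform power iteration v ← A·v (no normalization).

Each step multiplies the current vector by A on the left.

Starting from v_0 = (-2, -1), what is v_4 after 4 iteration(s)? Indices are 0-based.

v_4 = (28, 20)

v_0 = (-2, -1).
v_1 = A·v_0 = (-4, 0).
v_2 = A·v_1 = (-4, 4).
v_3 = A·v_2 = (4, 12).
v_4 = A·v_3 = (28, 20).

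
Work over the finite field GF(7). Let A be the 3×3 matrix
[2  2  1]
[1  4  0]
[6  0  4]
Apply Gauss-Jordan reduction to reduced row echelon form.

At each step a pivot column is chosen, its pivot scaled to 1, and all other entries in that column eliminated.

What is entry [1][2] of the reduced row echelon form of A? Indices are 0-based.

[1] R0 /= 2  ⇒  (1, 1, 4)
     R1 -= 1·R0  ⇒  (0, 3, 3)
     R2 -= 6·R0  ⇒  (0, 1, 1)
[2] R1 /= 3  ⇒  (0, 1, 1)
     R0 -= 1·R1  ⇒  (1, 0, 3)
     R2 -= 1·R1  ⇒  (0, 0, 0)
column 2 empty below row 2

M[1][2] = 1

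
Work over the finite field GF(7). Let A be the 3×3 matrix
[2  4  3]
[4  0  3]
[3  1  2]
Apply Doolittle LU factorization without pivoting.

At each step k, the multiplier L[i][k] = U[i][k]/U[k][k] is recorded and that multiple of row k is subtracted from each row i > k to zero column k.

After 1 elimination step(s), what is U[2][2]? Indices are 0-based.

Step 1: pivot at (0,0) is 2.
  row1 ← row1 − (2)·row0  ⇒  L[1][0]=2, U row1=(0, 6, 4)
  row2 ← row2 − (5)·row0  ⇒  L[2][0]=5, U row2=(0, 2, 1)

U[2][2] = 1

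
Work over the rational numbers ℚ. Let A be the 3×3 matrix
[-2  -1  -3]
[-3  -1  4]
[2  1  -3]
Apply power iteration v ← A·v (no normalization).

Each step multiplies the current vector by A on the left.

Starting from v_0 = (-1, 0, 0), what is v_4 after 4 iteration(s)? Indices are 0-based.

v_0 = (-1, 0, 0).
v_1 = A·v_0 = (2, 3, -2).
v_2 = A·v_1 = (-1, -17, 13).
v_3 = A·v_2 = (-20, 72, -58).
v_4 = A·v_3 = (142, -244, 206).

v_4 = (142, -244, 206)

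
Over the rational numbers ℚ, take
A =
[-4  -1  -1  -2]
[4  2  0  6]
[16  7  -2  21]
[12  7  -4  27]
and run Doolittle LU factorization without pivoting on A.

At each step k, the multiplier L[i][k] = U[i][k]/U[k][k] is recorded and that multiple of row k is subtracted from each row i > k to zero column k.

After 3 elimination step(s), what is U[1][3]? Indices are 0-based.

U[1][3] = 4

k=0: U[0][0]=-4
  eliminate (1,0): mult=-1, new row 1: (0, 1, -1, 4); set L[1][0]=-1
  eliminate (2,0): mult=-4, new row 2: (0, 3, -6, 13); set L[2][0]=-4
  eliminate (3,0): mult=-3, new row 3: (0, 4, -7, 21); set L[3][0]=-3
k=1: U[1][1]=1
  eliminate (2,1): mult=3, new row 2: (0, 0, -3, 1); set L[2][1]=3
  eliminate (3,1): mult=4, new row 3: (0, 0, -3, 5); set L[3][1]=4
k=2: U[2][2]=-3
  eliminate (3,2): mult=1, new row 3: (0, 0, 0, 4); set L[3][2]=1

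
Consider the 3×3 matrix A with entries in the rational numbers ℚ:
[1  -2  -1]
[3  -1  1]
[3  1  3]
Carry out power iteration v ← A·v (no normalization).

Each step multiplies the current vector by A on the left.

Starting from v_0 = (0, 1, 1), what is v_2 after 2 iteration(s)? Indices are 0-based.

v_0 = (0, 1, 1).
v_1 = A·v_0 = (-3, 0, 4).
v_2 = A·v_1 = (-7, -5, 3).

v_2 = (-7, -5, 3)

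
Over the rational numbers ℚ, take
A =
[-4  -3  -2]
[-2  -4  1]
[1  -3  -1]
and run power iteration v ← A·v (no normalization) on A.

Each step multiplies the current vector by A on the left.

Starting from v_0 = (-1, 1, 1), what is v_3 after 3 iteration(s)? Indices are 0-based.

v_3 = (-85, -31, 7)

v_0 = (-1, 1, 1).
v_1 = A·v_0 = (-1, -1, -5).
v_2 = A·v_1 = (17, 1, 7).
v_3 = A·v_2 = (-85, -31, 7).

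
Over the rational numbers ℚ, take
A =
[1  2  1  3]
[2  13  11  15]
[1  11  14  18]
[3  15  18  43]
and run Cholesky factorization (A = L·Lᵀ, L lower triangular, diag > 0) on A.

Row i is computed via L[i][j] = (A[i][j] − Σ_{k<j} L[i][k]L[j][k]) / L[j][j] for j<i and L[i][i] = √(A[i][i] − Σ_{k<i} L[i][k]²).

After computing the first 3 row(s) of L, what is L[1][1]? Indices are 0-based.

Step 1: L[0][0] = √(1) = 1.
  L[1][0] = (2) / L[0][0] = 2.
Step 2: L[1][1] = √(9) = 3.
  L[2][0] = (1) / L[0][0] = 1.
  L[2][1] = (9) / L[1][1] = 3.
Step 3: L[2][2] = √(4) = 2.

L[1][1] = 3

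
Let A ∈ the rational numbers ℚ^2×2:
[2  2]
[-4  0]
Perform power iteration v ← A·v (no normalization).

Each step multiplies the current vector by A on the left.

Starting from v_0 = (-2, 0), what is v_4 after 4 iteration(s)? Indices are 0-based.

v_0 = (-2, 0).
v_1 = A·v_0 = (-4, 8).
v_2 = A·v_1 = (8, 16).
v_3 = A·v_2 = (48, -32).
v_4 = A·v_3 = (32, -192).

v_4 = (32, -192)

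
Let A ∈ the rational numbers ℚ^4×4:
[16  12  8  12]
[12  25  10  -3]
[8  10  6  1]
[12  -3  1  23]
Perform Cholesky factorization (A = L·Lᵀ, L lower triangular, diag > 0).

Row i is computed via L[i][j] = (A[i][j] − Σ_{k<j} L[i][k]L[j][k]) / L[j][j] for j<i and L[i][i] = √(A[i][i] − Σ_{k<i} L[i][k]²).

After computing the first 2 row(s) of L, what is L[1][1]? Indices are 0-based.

Step 1: L[0][0] = √(16) = 4.
  L[1][0] = (12) / L[0][0] = 3.
Step 2: L[1][1] = √(16) = 4.

L[1][1] = 4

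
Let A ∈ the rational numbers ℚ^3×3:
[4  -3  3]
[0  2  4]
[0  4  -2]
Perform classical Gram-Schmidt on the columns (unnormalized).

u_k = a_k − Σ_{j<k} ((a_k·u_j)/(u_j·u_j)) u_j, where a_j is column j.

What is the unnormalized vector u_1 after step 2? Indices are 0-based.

Step 1: u_0 = a_0 = (4, 0, 0).
Step 2: u_1 = a_1 − (-3/4)·u_0 = (0, 2, 4).

u_1 = (0, 2, 4)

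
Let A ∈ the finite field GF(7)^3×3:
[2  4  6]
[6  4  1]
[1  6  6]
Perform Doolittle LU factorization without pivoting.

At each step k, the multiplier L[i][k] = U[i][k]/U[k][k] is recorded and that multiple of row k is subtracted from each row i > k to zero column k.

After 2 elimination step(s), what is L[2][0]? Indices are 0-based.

L[2][0] = 4

[col 0] pivot 2
  R1 -= 3*R0 → (0, 6, 4)  (L[1][0] := 3)
  R2 -= 4*R0 → (0, 4, 3)  (L[2][0] := 4)
[col 1] pivot 6
  R2 -= 3*R1 → (0, 0, 5)  (L[2][1] := 3)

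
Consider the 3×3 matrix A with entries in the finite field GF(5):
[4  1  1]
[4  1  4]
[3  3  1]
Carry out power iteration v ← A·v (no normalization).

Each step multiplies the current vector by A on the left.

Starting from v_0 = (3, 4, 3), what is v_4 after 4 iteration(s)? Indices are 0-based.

v_0 = (3, 4, 3).
v_1 = A·v_0 = (4, 3, 4).
v_2 = A·v_1 = (3, 0, 0).
v_3 = A·v_2 = (2, 2, 4).
v_4 = A·v_3 = (4, 1, 1).

v_4 = (4, 1, 1)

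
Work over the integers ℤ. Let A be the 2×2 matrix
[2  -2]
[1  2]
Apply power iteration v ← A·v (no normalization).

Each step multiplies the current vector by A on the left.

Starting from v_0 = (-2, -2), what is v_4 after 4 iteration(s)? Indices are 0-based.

v_4 = (120, 24)

v_0 = (-2, -2).
v_1 = A·v_0 = (0, -6).
v_2 = A·v_1 = (12, -12).
v_3 = A·v_2 = (48, -12).
v_4 = A·v_3 = (120, 24).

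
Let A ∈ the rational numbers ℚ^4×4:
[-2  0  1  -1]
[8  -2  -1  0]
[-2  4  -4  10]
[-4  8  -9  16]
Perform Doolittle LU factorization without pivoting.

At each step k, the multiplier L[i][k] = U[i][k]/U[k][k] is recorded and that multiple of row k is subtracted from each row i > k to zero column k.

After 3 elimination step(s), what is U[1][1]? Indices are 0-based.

U[1][1] = -2

Step 1: pivot at (0,0) is -2.
  row1 ← row1 − (-4)·row0  ⇒  L[1][0]=-4, U row1=(0, -2, 3, -4)
  row2 ← row2 − (1)·row0  ⇒  L[2][0]=1, U row2=(0, 4, -5, 11)
  row3 ← row3 − (2)·row0  ⇒  L[3][0]=2, U row3=(0, 8, -11, 18)
Step 2: pivot at (1,1) is -2.
  row2 ← row2 − (-2)·row1  ⇒  L[2][1]=-2, U row2=(0, 0, 1, 3)
  row3 ← row3 − (-4)·row1  ⇒  L[3][1]=-4, U row3=(0, 0, 1, 2)
Step 3: pivot at (2,2) is 1.
  row3 ← row3 − (1)·row2  ⇒  L[3][2]=1, U row3=(0, 0, 0, -1)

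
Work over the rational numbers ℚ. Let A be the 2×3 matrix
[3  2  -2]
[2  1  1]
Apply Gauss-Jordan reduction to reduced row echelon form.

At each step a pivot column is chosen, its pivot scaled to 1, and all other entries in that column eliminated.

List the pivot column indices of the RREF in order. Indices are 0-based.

[1] R0 /= 3  ⇒  (1, 2/3, -2/3)
     R1 -= 2·R0  ⇒  (0, -1/3, 7/3)
[2] R1 /= -1/3  ⇒  (0, 1, -7)
     R0 -= 2/3·R1  ⇒  (1, 0, 4)

pivot columns: 0, 1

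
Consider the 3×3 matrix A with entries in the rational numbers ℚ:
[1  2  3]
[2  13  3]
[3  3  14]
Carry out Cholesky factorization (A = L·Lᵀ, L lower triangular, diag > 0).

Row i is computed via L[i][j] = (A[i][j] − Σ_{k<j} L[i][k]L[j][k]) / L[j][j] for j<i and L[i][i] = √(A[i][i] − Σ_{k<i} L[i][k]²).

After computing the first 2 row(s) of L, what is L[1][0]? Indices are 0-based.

Step 1: L[0][0] = √(1) = 1.
  L[1][0] = (2) / L[0][0] = 2.
Step 2: L[1][1] = √(9) = 3.

L[1][0] = 2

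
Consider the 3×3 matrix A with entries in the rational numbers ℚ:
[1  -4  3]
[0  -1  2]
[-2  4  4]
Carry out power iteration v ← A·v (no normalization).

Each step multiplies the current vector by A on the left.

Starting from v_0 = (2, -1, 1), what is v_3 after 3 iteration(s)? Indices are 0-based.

v_3 = (-37, -33, -102)

v_0 = (2, -1, 1).
v_1 = A·v_0 = (9, 3, -4).
v_2 = A·v_1 = (-15, -11, -22).
v_3 = A·v_2 = (-37, -33, -102).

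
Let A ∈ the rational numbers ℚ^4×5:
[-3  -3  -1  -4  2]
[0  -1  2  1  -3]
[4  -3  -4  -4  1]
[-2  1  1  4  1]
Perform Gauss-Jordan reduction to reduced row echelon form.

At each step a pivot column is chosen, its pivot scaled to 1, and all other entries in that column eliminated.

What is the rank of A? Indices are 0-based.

rank = 4

[1] R0 /= -3  ⇒  (1, 1, 1/3, 4/3, -2/3)
     R2 -= 4·R0  ⇒  (0, -7, -16/3, -28/3, 11/3)
     R3 -= -2·R0  ⇒  (0, 3, 5/3, 20/3, -1/3)
[2] R1 /= -1  ⇒  (0, 1, -2, -1, 3)
     R0 -= 1·R1  ⇒  (1, 0, 7/3, 7/3, -11/3)
     R2 -= -7·R1  ⇒  (0, 0, -58/3, -49/3, 74/3)
     R3 -= 3·R1  ⇒  (0, 0, 23/3, 29/3, -28/3)
[3] R2 /= -58/3  ⇒  (0, 0, 1, 49/58, -37/29)
     R0 -= 7/3·R2  ⇒  (1, 0, 0, 21/58, -20/29)
     R1 -= -2·R2  ⇒  (0, 1, 0, 20/29, 13/29)
     R3 -= 23/3·R2  ⇒  (0, 0, 0, 185/58, 13/29)
[4] R3 /= 185/58  ⇒  (0, 0, 0, 1, 26/185)
     R0 -= 21/58·R3  ⇒  (1, 0, 0, 0, -137/185)
     R1 -= 20/29·R3  ⇒  (0, 1, 0, 0, 13/37)
     R2 -= 49/58·R3  ⇒  (0, 0, 1, 0, -258/185)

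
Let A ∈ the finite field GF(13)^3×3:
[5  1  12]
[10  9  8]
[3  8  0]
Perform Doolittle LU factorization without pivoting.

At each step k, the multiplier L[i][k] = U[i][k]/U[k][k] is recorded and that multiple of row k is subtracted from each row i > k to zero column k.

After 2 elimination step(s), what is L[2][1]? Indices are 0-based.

L[2][1] = 7

Step 1: pivot at (0,0) is 5.
  row1 ← row1 − (2)·row0  ⇒  L[1][0]=2, U row1=(0, 7, 10)
  row2 ← row2 − (11)·row0  ⇒  L[2][0]=11, U row2=(0, 10, 11)
Step 2: pivot at (1,1) is 7.
  row2 ← row2 − (7)·row1  ⇒  L[2][1]=7, U row2=(0, 0, 6)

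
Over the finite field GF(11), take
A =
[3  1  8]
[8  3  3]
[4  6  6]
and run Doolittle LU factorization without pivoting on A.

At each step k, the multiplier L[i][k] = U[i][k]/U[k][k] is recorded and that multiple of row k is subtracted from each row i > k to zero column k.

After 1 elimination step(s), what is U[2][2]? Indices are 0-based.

U[2][2] = 10

[col 0] pivot 3
  R1 -= 10*R0 → (0, 4, 0)  (L[1][0] := 10)
  R2 -= 5*R0 → (0, 1, 10)  (L[2][0] := 5)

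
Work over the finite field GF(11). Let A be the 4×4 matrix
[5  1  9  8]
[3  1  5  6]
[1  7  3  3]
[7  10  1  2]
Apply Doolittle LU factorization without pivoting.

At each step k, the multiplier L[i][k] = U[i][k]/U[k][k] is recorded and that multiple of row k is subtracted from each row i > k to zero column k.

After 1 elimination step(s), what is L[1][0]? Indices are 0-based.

Step 1: pivot at (0,0) is 5.
  row1 ← row1 − (5)·row0  ⇒  L[1][0]=5, U row1=(0, 7, 4, 10)
  row2 ← row2 − (9)·row0  ⇒  L[2][0]=9, U row2=(0, 9, 10, 8)
  row3 ← row3 − (8)·row0  ⇒  L[3][0]=8, U row3=(0, 2, 6, 4)

L[1][0] = 5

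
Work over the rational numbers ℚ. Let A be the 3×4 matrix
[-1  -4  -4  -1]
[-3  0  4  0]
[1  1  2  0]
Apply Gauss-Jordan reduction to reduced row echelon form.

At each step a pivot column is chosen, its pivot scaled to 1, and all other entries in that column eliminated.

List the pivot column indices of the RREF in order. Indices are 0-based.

pivot columns: 0, 1, 2

pivot(0,0)=-1: scale R0 → (1, 4, 4, 1)
  clear (1,0): R1 −= (-3)R0 → (0, 12, 16, 3)
  clear (2,0): R2 −= (1)R0 → (0, -3, -2, -1)
pivot(1,1)=12: scale R1 → (0, 1, 4/3, 1/4)
  clear (0,1): R0 −= (4)R1 → (1, 0, -4/3, 0)
  clear (2,1): R2 −= (-3)R1 → (0, 0, 2, -1/4)
pivot(2,2)=2: scale R2 → (0, 0, 1, -1/8)
  clear (0,2): R0 −= (-4/3)R2 → (1, 0, 0, -1/6)
  clear (1,2): R1 −= (4/3)R2 → (0, 1, 0, 5/12)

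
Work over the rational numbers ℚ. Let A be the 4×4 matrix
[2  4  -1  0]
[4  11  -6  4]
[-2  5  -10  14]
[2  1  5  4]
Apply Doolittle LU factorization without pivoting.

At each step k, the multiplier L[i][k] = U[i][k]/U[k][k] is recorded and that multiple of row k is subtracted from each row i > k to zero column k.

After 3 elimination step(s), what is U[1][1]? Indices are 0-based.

Step 1: pivot at (0,0) is 2.
  row1 ← row1 − (2)·row0  ⇒  L[1][0]=2, U row1=(0, 3, -4, 4)
  row2 ← row2 − (-1)·row0  ⇒  L[2][0]=-1, U row2=(0, 9, -11, 14)
  row3 ← row3 − (1)·row0  ⇒  L[3][0]=1, U row3=(0, -3, 6, 4)
Step 2: pivot at (1,1) is 3.
  row2 ← row2 − (3)·row1  ⇒  L[2][1]=3, U row2=(0, 0, 1, 2)
  row3 ← row3 − (-1)·row1  ⇒  L[3][1]=-1, U row3=(0, 0, 2, 8)
Step 3: pivot at (2,2) is 1.
  row3 ← row3 − (2)·row2  ⇒  L[3][2]=2, U row3=(0, 0, 0, 4)

U[1][1] = 3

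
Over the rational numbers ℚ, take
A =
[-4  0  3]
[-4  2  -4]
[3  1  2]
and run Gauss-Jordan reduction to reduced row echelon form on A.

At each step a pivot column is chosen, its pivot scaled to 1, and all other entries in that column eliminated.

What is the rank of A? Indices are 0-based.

rank = 3

[1] R0 /= -4  ⇒  (1, 0, -3/4)
     R1 -= -4·R0  ⇒  (0, 2, -7)
     R2 -= 3·R0  ⇒  (0, 1, 17/4)
[2] R1 /= 2  ⇒  (0, 1, -7/2)
     R2 -= 1·R1  ⇒  (0, 0, 31/4)
[3] R2 /= 31/4  ⇒  (0, 0, 1)
     R0 -= -3/4·R2  ⇒  (1, 0, 0)
     R1 -= -7/2·R2  ⇒  (0, 1, 0)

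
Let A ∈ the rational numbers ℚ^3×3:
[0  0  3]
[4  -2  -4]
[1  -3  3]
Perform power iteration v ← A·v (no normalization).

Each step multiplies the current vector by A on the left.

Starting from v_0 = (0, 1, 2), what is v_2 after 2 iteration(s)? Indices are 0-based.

v_2 = (9, 32, 45)

v_0 = (0, 1, 2).
v_1 = A·v_0 = (6, -10, 3).
v_2 = A·v_1 = (9, 32, 45).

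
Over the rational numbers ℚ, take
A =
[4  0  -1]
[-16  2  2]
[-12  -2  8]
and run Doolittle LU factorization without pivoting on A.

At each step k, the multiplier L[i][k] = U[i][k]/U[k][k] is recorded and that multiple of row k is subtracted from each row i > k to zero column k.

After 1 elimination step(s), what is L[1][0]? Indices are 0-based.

L[1][0] = -4

Step 1: pivot at (0,0) is 4.
  row1 ← row1 − (-4)·row0  ⇒  L[1][0]=-4, U row1=(0, 2, -2)
  row2 ← row2 − (-3)·row0  ⇒  L[2][0]=-3, U row2=(0, -2, 5)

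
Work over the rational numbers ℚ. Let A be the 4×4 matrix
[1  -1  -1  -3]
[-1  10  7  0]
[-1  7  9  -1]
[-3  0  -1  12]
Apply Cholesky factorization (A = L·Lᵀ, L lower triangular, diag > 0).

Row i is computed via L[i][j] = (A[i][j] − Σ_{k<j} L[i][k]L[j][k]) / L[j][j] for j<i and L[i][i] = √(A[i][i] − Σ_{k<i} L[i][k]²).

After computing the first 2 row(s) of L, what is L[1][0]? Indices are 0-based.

Step 1: L[0][0] = √(1) = 1.
  L[1][0] = (-1) / L[0][0] = -1.
Step 2: L[1][1] = √(9) = 3.

L[1][0] = -1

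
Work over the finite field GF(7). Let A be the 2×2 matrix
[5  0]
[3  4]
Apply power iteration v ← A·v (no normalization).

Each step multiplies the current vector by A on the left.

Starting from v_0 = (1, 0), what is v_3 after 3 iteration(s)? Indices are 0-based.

v_0 = (1, 0).
v_1 = A·v_0 = (5, 3).
v_2 = A·v_1 = (4, 6).
v_3 = A·v_2 = (6, 1).

v_3 = (6, 1)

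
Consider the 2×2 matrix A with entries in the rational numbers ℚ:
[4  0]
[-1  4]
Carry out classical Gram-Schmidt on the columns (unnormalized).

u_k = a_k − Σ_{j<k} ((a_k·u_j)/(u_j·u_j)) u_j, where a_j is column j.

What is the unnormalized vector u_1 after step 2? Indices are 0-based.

u_1 = (16/17, 64/17)

Step 1: u_0 = a_0 = (4, -1).
Step 2: u_1 = a_1 − (-4/17)·u_0 = (16/17, 64/17).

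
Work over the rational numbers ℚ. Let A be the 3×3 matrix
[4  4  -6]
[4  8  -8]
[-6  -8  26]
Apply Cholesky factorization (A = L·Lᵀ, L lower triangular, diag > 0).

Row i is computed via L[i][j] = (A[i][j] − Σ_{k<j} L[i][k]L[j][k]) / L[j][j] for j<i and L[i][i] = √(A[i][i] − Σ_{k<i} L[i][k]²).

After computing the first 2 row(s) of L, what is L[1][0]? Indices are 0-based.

Step 1: L[0][0] = √(4) = 2.
  L[1][0] = (4) / L[0][0] = 2.
Step 2: L[1][1] = √(4) = 2.

L[1][0] = 2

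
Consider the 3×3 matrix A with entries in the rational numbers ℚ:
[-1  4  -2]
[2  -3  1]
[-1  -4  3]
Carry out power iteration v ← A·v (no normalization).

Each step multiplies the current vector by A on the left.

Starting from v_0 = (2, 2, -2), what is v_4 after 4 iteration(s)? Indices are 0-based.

v_4 = (-62, 322, -418)

v_0 = (2, 2, -2).
v_1 = A·v_0 = (10, -4, -16).
v_2 = A·v_1 = (6, 16, -42).
v_3 = A·v_2 = (142, -78, -196).
v_4 = A·v_3 = (-62, 322, -418).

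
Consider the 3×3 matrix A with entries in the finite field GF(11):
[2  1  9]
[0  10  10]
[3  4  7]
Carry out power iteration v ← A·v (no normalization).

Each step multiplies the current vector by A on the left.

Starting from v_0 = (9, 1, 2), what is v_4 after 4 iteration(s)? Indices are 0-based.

v_0 = (9, 1, 2).
v_1 = A·v_0 = (4, 8, 1).
v_2 = A·v_1 = (3, 2, 7).
v_3 = A·v_2 = (5, 2, 0).
v_4 = A·v_3 = (1, 9, 1).

v_4 = (1, 9, 1)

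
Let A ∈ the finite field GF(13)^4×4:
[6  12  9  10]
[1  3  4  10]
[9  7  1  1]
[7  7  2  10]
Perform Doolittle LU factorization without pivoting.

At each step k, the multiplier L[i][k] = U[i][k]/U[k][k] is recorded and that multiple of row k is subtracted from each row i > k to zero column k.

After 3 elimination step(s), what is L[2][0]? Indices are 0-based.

Step 1: pivot at (0,0) is 6.
  row1 ← row1 − (11)·row0  ⇒  L[1][0]=11, U row1=(0, 1, 9, 4)
  row2 ← row2 − (8)·row0  ⇒  L[2][0]=8, U row2=(0, 2, 7, 12)
  row3 ← row3 − (12)·row0  ⇒  L[3][0]=12, U row3=(0, 6, 11, 7)
Step 2: pivot at (1,1) is 1.
  row2 ← row2 − (2)·row1  ⇒  L[2][1]=2, U row2=(0, 0, 2, 4)
  row3 ← row3 − (6)·row1  ⇒  L[3][1]=6, U row3=(0, 0, 9, 9)
Step 3: pivot at (2,2) is 2.
  row3 ← row3 − (11)·row2  ⇒  L[3][2]=11, U row3=(0, 0, 0, 4)

L[2][0] = 8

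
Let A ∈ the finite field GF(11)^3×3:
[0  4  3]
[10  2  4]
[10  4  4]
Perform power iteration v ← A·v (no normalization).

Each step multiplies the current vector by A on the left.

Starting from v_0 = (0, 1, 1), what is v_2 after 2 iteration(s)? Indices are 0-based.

v_2 = (4, 4, 5)

v_0 = (0, 1, 1).
v_1 = A·v_0 = (7, 6, 8).
v_2 = A·v_1 = (4, 4, 5).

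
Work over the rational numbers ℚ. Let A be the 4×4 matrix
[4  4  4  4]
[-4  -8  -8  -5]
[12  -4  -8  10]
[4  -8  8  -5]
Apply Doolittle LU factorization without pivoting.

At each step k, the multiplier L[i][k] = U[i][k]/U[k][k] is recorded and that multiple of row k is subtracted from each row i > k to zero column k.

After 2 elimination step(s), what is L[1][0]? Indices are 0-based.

L[1][0] = -1

k=0: U[0][0]=4
  eliminate (1,0): mult=-1, new row 1: (0, -4, -4, -1); set L[1][0]=-1
  eliminate (2,0): mult=3, new row 2: (0, -16, -20, -2); set L[2][0]=3
  eliminate (3,0): mult=1, new row 3: (0, -12, 4, -9); set L[3][0]=1
k=1: U[1][1]=-4
  eliminate (2,1): mult=4, new row 2: (0, 0, -4, 2); set L[2][1]=4
  eliminate (3,1): mult=3, new row 3: (0, 0, 16, -6); set L[3][1]=3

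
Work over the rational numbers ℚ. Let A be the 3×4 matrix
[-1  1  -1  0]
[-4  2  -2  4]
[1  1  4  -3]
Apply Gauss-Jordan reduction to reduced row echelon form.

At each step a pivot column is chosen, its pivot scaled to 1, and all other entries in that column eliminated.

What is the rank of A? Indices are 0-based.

rank = 3

step 1: normalize row 0 (÷-1) = (1, -1, 1, 0)
  row 1: subtract -4×row0 = (0, -2, 2, 4)
  row 2: subtract 1×row0 = (0, 2, 3, -3)
step 2: normalize row 1 (÷-2) = (0, 1, -1, -2)
  row 0: subtract -1×row1 = (1, 0, 0, -2)
  row 2: subtract 2×row1 = (0, 0, 5, 1)
step 3: normalize row 2 (÷5) = (0, 0, 1, 1/5)
  row 1: subtract -1×row2 = (0, 1, 0, -9/5)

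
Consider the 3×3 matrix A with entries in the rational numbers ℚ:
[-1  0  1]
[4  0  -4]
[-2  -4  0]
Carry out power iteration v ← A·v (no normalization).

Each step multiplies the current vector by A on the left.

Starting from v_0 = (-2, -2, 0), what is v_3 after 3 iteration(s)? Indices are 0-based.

v_0 = (-2, -2, 0).
v_1 = A·v_0 = (2, -8, 12).
v_2 = A·v_1 = (10, -40, 28).
v_3 = A·v_2 = (18, -72, 140).

v_3 = (18, -72, 140)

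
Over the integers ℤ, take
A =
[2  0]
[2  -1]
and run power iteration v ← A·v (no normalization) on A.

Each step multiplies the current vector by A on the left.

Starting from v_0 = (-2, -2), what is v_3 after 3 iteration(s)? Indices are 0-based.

v_3 = (-16, -10)

v_0 = (-2, -2).
v_1 = A·v_0 = (-4, -2).
v_2 = A·v_1 = (-8, -6).
v_3 = A·v_2 = (-16, -10).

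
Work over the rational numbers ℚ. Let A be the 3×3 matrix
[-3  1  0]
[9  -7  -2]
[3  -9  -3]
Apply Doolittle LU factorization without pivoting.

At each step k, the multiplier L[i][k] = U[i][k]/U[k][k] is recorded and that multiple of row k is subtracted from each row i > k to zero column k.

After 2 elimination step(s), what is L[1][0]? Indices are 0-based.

L[1][0] = -3

k=0: U[0][0]=-3
  eliminate (1,0): mult=-3, new row 1: (0, -4, -2); set L[1][0]=-3
  eliminate (2,0): mult=-1, new row 2: (0, -8, -3); set L[2][0]=-1
k=1: U[1][1]=-4
  eliminate (2,1): mult=2, new row 2: (0, 0, 1); set L[2][1]=2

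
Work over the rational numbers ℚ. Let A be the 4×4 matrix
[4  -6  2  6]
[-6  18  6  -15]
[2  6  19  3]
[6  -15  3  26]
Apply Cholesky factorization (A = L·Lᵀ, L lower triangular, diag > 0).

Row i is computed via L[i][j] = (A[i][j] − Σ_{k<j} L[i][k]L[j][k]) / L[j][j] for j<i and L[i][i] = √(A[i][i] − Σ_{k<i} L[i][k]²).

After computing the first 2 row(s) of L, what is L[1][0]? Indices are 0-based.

Step 1: L[0][0] = √(4) = 2.
  L[1][0] = (-6) / L[0][0] = -3.
Step 2: L[1][1] = √(9) = 3.

L[1][0] = -3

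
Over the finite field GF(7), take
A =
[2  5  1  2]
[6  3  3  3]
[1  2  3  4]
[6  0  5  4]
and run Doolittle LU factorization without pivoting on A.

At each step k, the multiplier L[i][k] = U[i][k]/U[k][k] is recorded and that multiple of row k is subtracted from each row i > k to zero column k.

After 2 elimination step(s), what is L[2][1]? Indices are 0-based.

[col 0] pivot 2
  R1 -= 3*R0 → (0, 2, 0, 4)  (L[1][0] := 3)
  R2 -= 4*R0 → (0, 3, 6, 3)  (L[2][0] := 4)
  R3 -= 3*R0 → (0, 6, 2, 5)  (L[3][0] := 3)
[col 1] pivot 2
  R2 -= 5*R1 → (0, 0, 6, 4)  (L[2][1] := 5)
  R3 -= 3*R1 → (0, 0, 2, 0)  (L[3][1] := 3)

L[2][1] = 5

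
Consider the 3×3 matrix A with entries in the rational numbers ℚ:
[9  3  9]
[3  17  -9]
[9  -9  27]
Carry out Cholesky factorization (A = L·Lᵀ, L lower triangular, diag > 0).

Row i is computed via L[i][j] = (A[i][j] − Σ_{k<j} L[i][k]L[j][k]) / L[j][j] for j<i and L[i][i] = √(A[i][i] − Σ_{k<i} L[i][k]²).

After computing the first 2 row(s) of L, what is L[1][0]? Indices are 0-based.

L[1][0] = 1

Step 1: L[0][0] = √(9) = 3.
  L[1][0] = (3) / L[0][0] = 1.
Step 2: L[1][1] = √(16) = 4.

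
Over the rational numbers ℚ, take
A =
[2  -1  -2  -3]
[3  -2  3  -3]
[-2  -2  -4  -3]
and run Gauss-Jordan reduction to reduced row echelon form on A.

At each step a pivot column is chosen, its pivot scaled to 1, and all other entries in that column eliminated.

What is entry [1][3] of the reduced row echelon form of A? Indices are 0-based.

M[1][3] = 9/7

pivot(0,0)=2: scale R0 → (1, -1/2, -1, -3/2)
  clear (1,0): R1 −= (3)R0 → (0, -1/2, 6, 3/2)
  clear (2,0): R2 −= (-2)R0 → (0, -3, -6, -6)
pivot(1,1)=-1/2: scale R1 → (0, 1, -12, -3)
  clear (0,1): R0 −= (-1/2)R1 → (1, 0, -7, -3)
  clear (2,1): R2 −= (-3)R1 → (0, 0, -42, -15)
pivot(2,2)=-42: scale R2 → (0, 0, 1, 5/14)
  clear (0,2): R0 −= (-7)R2 → (1, 0, 0, -1/2)
  clear (1,2): R1 −= (-12)R2 → (0, 1, 0, 9/7)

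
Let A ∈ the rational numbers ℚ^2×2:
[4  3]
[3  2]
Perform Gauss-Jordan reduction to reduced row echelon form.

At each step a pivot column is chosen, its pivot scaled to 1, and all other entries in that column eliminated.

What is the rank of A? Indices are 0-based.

step 1: normalize row 0 (÷4) = (1, 3/4)
  row 1: subtract 3×row0 = (0, -1/4)
step 2: normalize row 1 (÷-1/4) = (0, 1)
  row 0: subtract 3/4×row1 = (1, 0)

rank = 2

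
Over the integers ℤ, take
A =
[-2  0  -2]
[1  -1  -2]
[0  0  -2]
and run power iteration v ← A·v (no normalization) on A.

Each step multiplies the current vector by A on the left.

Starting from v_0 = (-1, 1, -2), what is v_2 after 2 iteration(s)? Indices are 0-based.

v_2 = (-20, -4, -8)

v_0 = (-1, 1, -2).
v_1 = A·v_0 = (6, 2, 4).
v_2 = A·v_1 = (-20, -4, -8).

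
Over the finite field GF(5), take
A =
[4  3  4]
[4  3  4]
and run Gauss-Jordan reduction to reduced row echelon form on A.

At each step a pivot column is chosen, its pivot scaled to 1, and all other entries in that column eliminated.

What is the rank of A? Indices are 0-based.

rank = 1

step 1: normalize row 0 (÷4) = (1, 2, 1)
  row 1: subtract 4×row0 = (0, 0, 0)
skip col 1 (zero from row 1)
skip col 2 (zero from row 1)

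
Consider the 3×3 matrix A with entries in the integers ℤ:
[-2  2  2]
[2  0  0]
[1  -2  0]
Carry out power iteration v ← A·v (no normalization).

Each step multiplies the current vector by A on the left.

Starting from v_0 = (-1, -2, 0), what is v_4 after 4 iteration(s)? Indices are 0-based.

v_0 = (-1, -2, 0).
v_1 = A·v_0 = (-2, -2, 3).
v_2 = A·v_1 = (6, -4, 2).
v_3 = A·v_2 = (-16, 12, 14).
v_4 = A·v_3 = (84, -32, -40).

v_4 = (84, -32, -40)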